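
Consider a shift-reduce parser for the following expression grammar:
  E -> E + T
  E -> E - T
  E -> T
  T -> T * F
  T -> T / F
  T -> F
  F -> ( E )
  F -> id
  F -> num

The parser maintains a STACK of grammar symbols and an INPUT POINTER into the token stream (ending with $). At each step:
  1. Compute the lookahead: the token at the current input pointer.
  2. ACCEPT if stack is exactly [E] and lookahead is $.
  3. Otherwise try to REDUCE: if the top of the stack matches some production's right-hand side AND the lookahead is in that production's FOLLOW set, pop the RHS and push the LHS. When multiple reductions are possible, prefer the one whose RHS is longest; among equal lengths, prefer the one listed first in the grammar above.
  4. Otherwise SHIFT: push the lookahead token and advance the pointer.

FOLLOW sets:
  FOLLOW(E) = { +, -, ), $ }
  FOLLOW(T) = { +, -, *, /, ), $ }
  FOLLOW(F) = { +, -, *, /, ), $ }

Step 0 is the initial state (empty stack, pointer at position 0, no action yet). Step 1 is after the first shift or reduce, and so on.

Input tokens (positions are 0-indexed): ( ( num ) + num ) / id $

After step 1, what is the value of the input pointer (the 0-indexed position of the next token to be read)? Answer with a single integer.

Step 1: shift (. Stack=[(] ptr=1 lookahead=( remaining=[( num ) + num ) / id $]

Answer: 1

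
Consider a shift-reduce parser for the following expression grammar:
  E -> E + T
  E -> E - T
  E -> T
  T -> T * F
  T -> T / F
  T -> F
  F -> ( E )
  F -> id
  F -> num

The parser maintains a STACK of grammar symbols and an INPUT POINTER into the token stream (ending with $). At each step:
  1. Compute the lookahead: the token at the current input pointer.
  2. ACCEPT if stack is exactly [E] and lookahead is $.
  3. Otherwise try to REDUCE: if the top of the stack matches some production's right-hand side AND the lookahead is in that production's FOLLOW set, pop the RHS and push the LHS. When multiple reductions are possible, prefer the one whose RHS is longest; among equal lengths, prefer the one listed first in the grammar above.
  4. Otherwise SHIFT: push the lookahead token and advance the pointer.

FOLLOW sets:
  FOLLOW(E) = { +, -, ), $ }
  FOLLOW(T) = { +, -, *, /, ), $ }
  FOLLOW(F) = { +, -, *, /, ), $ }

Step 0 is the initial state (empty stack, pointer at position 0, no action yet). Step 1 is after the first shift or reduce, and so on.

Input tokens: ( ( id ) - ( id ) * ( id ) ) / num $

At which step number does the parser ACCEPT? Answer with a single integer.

Step 1: shift (. Stack=[(] ptr=1 lookahead=( remaining=[( id ) - ( id ) * ( id ) ) / num $]
Step 2: shift (. Stack=[( (] ptr=2 lookahead=id remaining=[id ) - ( id ) * ( id ) ) / num $]
Step 3: shift id. Stack=[( ( id] ptr=3 lookahead=) remaining=[) - ( id ) * ( id ) ) / num $]
Step 4: reduce F->id. Stack=[( ( F] ptr=3 lookahead=) remaining=[) - ( id ) * ( id ) ) / num $]
Step 5: reduce T->F. Stack=[( ( T] ptr=3 lookahead=) remaining=[) - ( id ) * ( id ) ) / num $]
Step 6: reduce E->T. Stack=[( ( E] ptr=3 lookahead=) remaining=[) - ( id ) * ( id ) ) / num $]
Step 7: shift ). Stack=[( ( E )] ptr=4 lookahead=- remaining=[- ( id ) * ( id ) ) / num $]
Step 8: reduce F->( E ). Stack=[( F] ptr=4 lookahead=- remaining=[- ( id ) * ( id ) ) / num $]
Step 9: reduce T->F. Stack=[( T] ptr=4 lookahead=- remaining=[- ( id ) * ( id ) ) / num $]
Step 10: reduce E->T. Stack=[( E] ptr=4 lookahead=- remaining=[- ( id ) * ( id ) ) / num $]
Step 11: shift -. Stack=[( E -] ptr=5 lookahead=( remaining=[( id ) * ( id ) ) / num $]
Step 12: shift (. Stack=[( E - (] ptr=6 lookahead=id remaining=[id ) * ( id ) ) / num $]
Step 13: shift id. Stack=[( E - ( id] ptr=7 lookahead=) remaining=[) * ( id ) ) / num $]
Step 14: reduce F->id. Stack=[( E - ( F] ptr=7 lookahead=) remaining=[) * ( id ) ) / num $]
Step 15: reduce T->F. Stack=[( E - ( T] ptr=7 lookahead=) remaining=[) * ( id ) ) / num $]
Step 16: reduce E->T. Stack=[( E - ( E] ptr=7 lookahead=) remaining=[) * ( id ) ) / num $]
Step 17: shift ). Stack=[( E - ( E )] ptr=8 lookahead=* remaining=[* ( id ) ) / num $]
Step 18: reduce F->( E ). Stack=[( E - F] ptr=8 lookahead=* remaining=[* ( id ) ) / num $]
Step 19: reduce T->F. Stack=[( E - T] ptr=8 lookahead=* remaining=[* ( id ) ) / num $]
Step 20: shift *. Stack=[( E - T *] ptr=9 lookahead=( remaining=[( id ) ) / num $]
Step 21: shift (. Stack=[( E - T * (] ptr=10 lookahead=id remaining=[id ) ) / num $]
Step 22: shift id. Stack=[( E - T * ( id] ptr=11 lookahead=) remaining=[) ) / num $]
Step 23: reduce F->id. Stack=[( E - T * ( F] ptr=11 lookahead=) remaining=[) ) / num $]
Step 24: reduce T->F. Stack=[( E - T * ( T] ptr=11 lookahead=) remaining=[) ) / num $]
Step 25: reduce E->T. Stack=[( E - T * ( E] ptr=11 lookahead=) remaining=[) ) / num $]
Step 26: shift ). Stack=[( E - T * ( E )] ptr=12 lookahead=) remaining=[) / num $]
Step 27: reduce F->( E ). Stack=[( E - T * F] ptr=12 lookahead=) remaining=[) / num $]
Step 28: reduce T->T * F. Stack=[( E - T] ptr=12 lookahead=) remaining=[) / num $]
Step 29: reduce E->E - T. Stack=[( E] ptr=12 lookahead=) remaining=[) / num $]
Step 30: shift ). Stack=[( E )] ptr=13 lookahead=/ remaining=[/ num $]
Step 31: reduce F->( E ). Stack=[F] ptr=13 lookahead=/ remaining=[/ num $]
Step 32: reduce T->F. Stack=[T] ptr=13 lookahead=/ remaining=[/ num $]
Step 33: shift /. Stack=[T /] ptr=14 lookahead=num remaining=[num $]
Step 34: shift num. Stack=[T / num] ptr=15 lookahead=$ remaining=[$]
Step 35: reduce F->num. Stack=[T / F] ptr=15 lookahead=$ remaining=[$]
Step 36: reduce T->T / F. Stack=[T] ptr=15 lookahead=$ remaining=[$]
Step 37: reduce E->T. Stack=[E] ptr=15 lookahead=$ remaining=[$]
Step 38: accept. Stack=[E] ptr=15 lookahead=$ remaining=[$]

Answer: 38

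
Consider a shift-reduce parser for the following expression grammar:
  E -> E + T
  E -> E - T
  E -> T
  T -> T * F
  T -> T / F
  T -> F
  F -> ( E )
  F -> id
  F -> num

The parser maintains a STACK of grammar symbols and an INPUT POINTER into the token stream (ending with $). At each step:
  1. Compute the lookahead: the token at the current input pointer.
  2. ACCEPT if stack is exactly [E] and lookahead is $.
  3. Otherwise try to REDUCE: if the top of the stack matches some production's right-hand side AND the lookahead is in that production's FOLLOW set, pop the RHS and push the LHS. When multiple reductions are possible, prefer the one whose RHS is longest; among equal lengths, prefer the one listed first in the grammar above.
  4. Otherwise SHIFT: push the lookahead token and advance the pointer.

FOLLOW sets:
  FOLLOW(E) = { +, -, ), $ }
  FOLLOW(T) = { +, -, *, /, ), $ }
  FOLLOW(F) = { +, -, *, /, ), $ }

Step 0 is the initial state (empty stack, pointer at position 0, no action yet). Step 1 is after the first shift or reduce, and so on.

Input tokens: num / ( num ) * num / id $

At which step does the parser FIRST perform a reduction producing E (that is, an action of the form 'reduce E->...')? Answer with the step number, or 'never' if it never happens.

Step 1: shift num. Stack=[num] ptr=1 lookahead=/ remaining=[/ ( num ) * num / id $]
Step 2: reduce F->num. Stack=[F] ptr=1 lookahead=/ remaining=[/ ( num ) * num / id $]
Step 3: reduce T->F. Stack=[T] ptr=1 lookahead=/ remaining=[/ ( num ) * num / id $]
Step 4: shift /. Stack=[T /] ptr=2 lookahead=( remaining=[( num ) * num / id $]
Step 5: shift (. Stack=[T / (] ptr=3 lookahead=num remaining=[num ) * num / id $]
Step 6: shift num. Stack=[T / ( num] ptr=4 lookahead=) remaining=[) * num / id $]
Step 7: reduce F->num. Stack=[T / ( F] ptr=4 lookahead=) remaining=[) * num / id $]
Step 8: reduce T->F. Stack=[T / ( T] ptr=4 lookahead=) remaining=[) * num / id $]
Step 9: reduce E->T. Stack=[T / ( E] ptr=4 lookahead=) remaining=[) * num / id $]

Answer: 9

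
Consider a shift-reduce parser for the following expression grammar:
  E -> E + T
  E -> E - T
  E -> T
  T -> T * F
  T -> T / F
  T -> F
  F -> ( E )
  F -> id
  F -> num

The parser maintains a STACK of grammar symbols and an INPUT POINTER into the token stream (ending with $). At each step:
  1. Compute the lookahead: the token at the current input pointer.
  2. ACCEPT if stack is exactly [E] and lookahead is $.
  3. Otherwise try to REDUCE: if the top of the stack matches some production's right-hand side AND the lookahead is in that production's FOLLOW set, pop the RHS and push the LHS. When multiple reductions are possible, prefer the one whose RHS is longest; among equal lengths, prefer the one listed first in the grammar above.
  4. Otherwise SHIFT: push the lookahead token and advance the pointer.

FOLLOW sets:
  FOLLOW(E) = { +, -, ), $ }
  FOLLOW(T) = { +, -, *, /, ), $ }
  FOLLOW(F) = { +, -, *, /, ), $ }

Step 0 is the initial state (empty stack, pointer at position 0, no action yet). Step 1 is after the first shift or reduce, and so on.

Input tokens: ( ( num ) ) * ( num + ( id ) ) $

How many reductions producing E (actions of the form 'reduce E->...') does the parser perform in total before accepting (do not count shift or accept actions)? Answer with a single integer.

Step 1: shift (. Stack=[(] ptr=1 lookahead=( remaining=[( num ) ) * ( num + ( id ) ) $]
Step 2: shift (. Stack=[( (] ptr=2 lookahead=num remaining=[num ) ) * ( num + ( id ) ) $]
Step 3: shift num. Stack=[( ( num] ptr=3 lookahead=) remaining=[) ) * ( num + ( id ) ) $]
Step 4: reduce F->num. Stack=[( ( F] ptr=3 lookahead=) remaining=[) ) * ( num + ( id ) ) $]
Step 5: reduce T->F. Stack=[( ( T] ptr=3 lookahead=) remaining=[) ) * ( num + ( id ) ) $]
Step 6: reduce E->T. Stack=[( ( E] ptr=3 lookahead=) remaining=[) ) * ( num + ( id ) ) $]
Step 7: shift ). Stack=[( ( E )] ptr=4 lookahead=) remaining=[) * ( num + ( id ) ) $]
Step 8: reduce F->( E ). Stack=[( F] ptr=4 lookahead=) remaining=[) * ( num + ( id ) ) $]
Step 9: reduce T->F. Stack=[( T] ptr=4 lookahead=) remaining=[) * ( num + ( id ) ) $]
Step 10: reduce E->T. Stack=[( E] ptr=4 lookahead=) remaining=[) * ( num + ( id ) ) $]
Step 11: shift ). Stack=[( E )] ptr=5 lookahead=* remaining=[* ( num + ( id ) ) $]
Step 12: reduce F->( E ). Stack=[F] ptr=5 lookahead=* remaining=[* ( num + ( id ) ) $]
Step 13: reduce T->F. Stack=[T] ptr=5 lookahead=* remaining=[* ( num + ( id ) ) $]
Step 14: shift *. Stack=[T *] ptr=6 lookahead=( remaining=[( num + ( id ) ) $]
Step 15: shift (. Stack=[T * (] ptr=7 lookahead=num remaining=[num + ( id ) ) $]
Step 16: shift num. Stack=[T * ( num] ptr=8 lookahead=+ remaining=[+ ( id ) ) $]
Step 17: reduce F->num. Stack=[T * ( F] ptr=8 lookahead=+ remaining=[+ ( id ) ) $]
Step 18: reduce T->F. Stack=[T * ( T] ptr=8 lookahead=+ remaining=[+ ( id ) ) $]
Step 19: reduce E->T. Stack=[T * ( E] ptr=8 lookahead=+ remaining=[+ ( id ) ) $]
Step 20: shift +. Stack=[T * ( E +] ptr=9 lookahead=( remaining=[( id ) ) $]
Step 21: shift (. Stack=[T * ( E + (] ptr=10 lookahead=id remaining=[id ) ) $]
Step 22: shift id. Stack=[T * ( E + ( id] ptr=11 lookahead=) remaining=[) ) $]
Step 23: reduce F->id. Stack=[T * ( E + ( F] ptr=11 lookahead=) remaining=[) ) $]
Step 24: reduce T->F. Stack=[T * ( E + ( T] ptr=11 lookahead=) remaining=[) ) $]
Step 25: reduce E->T. Stack=[T * ( E + ( E] ptr=11 lookahead=) remaining=[) ) $]
Step 26: shift ). Stack=[T * ( E + ( E )] ptr=12 lookahead=) remaining=[) $]
Step 27: reduce F->( E ). Stack=[T * ( E + F] ptr=12 lookahead=) remaining=[) $]
Step 28: reduce T->F. Stack=[T * ( E + T] ptr=12 lookahead=) remaining=[) $]
Step 29: reduce E->E + T. Stack=[T * ( E] ptr=12 lookahead=) remaining=[) $]
Step 30: shift ). Stack=[T * ( E )] ptr=13 lookahead=$ remaining=[$]
Step 31: reduce F->( E ). Stack=[T * F] ptr=13 lookahead=$ remaining=[$]
Step 32: reduce T->T * F. Stack=[T] ptr=13 lookahead=$ remaining=[$]
Step 33: reduce E->T. Stack=[E] ptr=13 lookahead=$ remaining=[$]
Step 34: accept. Stack=[E] ptr=13 lookahead=$ remaining=[$]

Answer: 6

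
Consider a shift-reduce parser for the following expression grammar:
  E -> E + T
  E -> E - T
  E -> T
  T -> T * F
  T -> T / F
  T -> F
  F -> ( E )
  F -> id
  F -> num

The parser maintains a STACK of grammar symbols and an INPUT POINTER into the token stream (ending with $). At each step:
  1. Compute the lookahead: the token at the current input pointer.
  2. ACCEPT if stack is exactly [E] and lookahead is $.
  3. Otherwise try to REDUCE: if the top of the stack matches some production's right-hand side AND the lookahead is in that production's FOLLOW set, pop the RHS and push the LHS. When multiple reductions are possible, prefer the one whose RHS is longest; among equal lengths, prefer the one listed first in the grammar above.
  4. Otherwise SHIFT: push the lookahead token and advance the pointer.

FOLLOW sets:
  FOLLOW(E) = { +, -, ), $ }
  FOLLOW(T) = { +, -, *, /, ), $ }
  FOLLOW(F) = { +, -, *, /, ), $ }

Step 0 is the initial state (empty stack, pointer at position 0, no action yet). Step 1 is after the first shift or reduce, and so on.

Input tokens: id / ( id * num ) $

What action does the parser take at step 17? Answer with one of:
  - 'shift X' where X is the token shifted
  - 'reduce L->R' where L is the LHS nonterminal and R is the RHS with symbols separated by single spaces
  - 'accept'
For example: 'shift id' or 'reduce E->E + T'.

Step 1: shift id. Stack=[id] ptr=1 lookahead=/ remaining=[/ ( id * num ) $]
Step 2: reduce F->id. Stack=[F] ptr=1 lookahead=/ remaining=[/ ( id * num ) $]
Step 3: reduce T->F. Stack=[T] ptr=1 lookahead=/ remaining=[/ ( id * num ) $]
Step 4: shift /. Stack=[T /] ptr=2 lookahead=( remaining=[( id * num ) $]
Step 5: shift (. Stack=[T / (] ptr=3 lookahead=id remaining=[id * num ) $]
Step 6: shift id. Stack=[T / ( id] ptr=4 lookahead=* remaining=[* num ) $]
Step 7: reduce F->id. Stack=[T / ( F] ptr=4 lookahead=* remaining=[* num ) $]
Step 8: reduce T->F. Stack=[T / ( T] ptr=4 lookahead=* remaining=[* num ) $]
Step 9: shift *. Stack=[T / ( T *] ptr=5 lookahead=num remaining=[num ) $]
Step 10: shift num. Stack=[T / ( T * num] ptr=6 lookahead=) remaining=[) $]
Step 11: reduce F->num. Stack=[T / ( T * F] ptr=6 lookahead=) remaining=[) $]
Step 12: reduce T->T * F. Stack=[T / ( T] ptr=6 lookahead=) remaining=[) $]
Step 13: reduce E->T. Stack=[T / ( E] ptr=6 lookahead=) remaining=[) $]
Step 14: shift ). Stack=[T / ( E )] ptr=7 lookahead=$ remaining=[$]
Step 15: reduce F->( E ). Stack=[T / F] ptr=7 lookahead=$ remaining=[$]
Step 16: reduce T->T / F. Stack=[T] ptr=7 lookahead=$ remaining=[$]
Step 17: reduce E->T. Stack=[E] ptr=7 lookahead=$ remaining=[$]

Answer: reduce E->T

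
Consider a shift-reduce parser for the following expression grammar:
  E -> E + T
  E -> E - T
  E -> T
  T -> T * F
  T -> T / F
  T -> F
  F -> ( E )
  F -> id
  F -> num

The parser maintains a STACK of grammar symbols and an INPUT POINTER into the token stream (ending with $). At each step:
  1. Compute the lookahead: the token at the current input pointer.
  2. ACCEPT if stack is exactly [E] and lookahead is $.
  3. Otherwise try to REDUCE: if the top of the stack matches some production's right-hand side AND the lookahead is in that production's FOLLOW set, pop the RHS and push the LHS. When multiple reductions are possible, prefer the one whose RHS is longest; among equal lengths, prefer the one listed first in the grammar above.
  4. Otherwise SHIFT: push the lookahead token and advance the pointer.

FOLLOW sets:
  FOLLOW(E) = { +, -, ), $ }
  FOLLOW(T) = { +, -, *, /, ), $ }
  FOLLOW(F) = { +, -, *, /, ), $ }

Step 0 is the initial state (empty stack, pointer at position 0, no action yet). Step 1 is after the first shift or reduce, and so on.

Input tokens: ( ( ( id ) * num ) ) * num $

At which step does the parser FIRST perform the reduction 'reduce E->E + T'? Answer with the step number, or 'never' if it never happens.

Answer: never

Derivation:
Step 1: shift (. Stack=[(] ptr=1 lookahead=( remaining=[( ( id ) * num ) ) * num $]
Step 2: shift (. Stack=[( (] ptr=2 lookahead=( remaining=[( id ) * num ) ) * num $]
Step 3: shift (. Stack=[( ( (] ptr=3 lookahead=id remaining=[id ) * num ) ) * num $]
Step 4: shift id. Stack=[( ( ( id] ptr=4 lookahead=) remaining=[) * num ) ) * num $]
Step 5: reduce F->id. Stack=[( ( ( F] ptr=4 lookahead=) remaining=[) * num ) ) * num $]
Step 6: reduce T->F. Stack=[( ( ( T] ptr=4 lookahead=) remaining=[) * num ) ) * num $]
Step 7: reduce E->T. Stack=[( ( ( E] ptr=4 lookahead=) remaining=[) * num ) ) * num $]
Step 8: shift ). Stack=[( ( ( E )] ptr=5 lookahead=* remaining=[* num ) ) * num $]
Step 9: reduce F->( E ). Stack=[( ( F] ptr=5 lookahead=* remaining=[* num ) ) * num $]
Step 10: reduce T->F. Stack=[( ( T] ptr=5 lookahead=* remaining=[* num ) ) * num $]
Step 11: shift *. Stack=[( ( T *] ptr=6 lookahead=num remaining=[num ) ) * num $]
Step 12: shift num. Stack=[( ( T * num] ptr=7 lookahead=) remaining=[) ) * num $]
Step 13: reduce F->num. Stack=[( ( T * F] ptr=7 lookahead=) remaining=[) ) * num $]
Step 14: reduce T->T * F. Stack=[( ( T] ptr=7 lookahead=) remaining=[) ) * num $]
Step 15: reduce E->T. Stack=[( ( E] ptr=7 lookahead=) remaining=[) ) * num $]
Step 16: shift ). Stack=[( ( E )] ptr=8 lookahead=) remaining=[) * num $]
Step 17: reduce F->( E ). Stack=[( F] ptr=8 lookahead=) remaining=[) * num $]
Step 18: reduce T->F. Stack=[( T] ptr=8 lookahead=) remaining=[) * num $]
Step 19: reduce E->T. Stack=[( E] ptr=8 lookahead=) remaining=[) * num $]
Step 20: shift ). Stack=[( E )] ptr=9 lookahead=* remaining=[* num $]
Step 21: reduce F->( E ). Stack=[F] ptr=9 lookahead=* remaining=[* num $]
Step 22: reduce T->F. Stack=[T] ptr=9 lookahead=* remaining=[* num $]
Step 23: shift *. Stack=[T *] ptr=10 lookahead=num remaining=[num $]
Step 24: shift num. Stack=[T * num] ptr=11 lookahead=$ remaining=[$]
Step 25: reduce F->num. Stack=[T * F] ptr=11 lookahead=$ remaining=[$]
Step 26: reduce T->T * F. Stack=[T] ptr=11 lookahead=$ remaining=[$]
Step 27: reduce E->T. Stack=[E] ptr=11 lookahead=$ remaining=[$]
Step 28: accept. Stack=[E] ptr=11 lookahead=$ remaining=[$]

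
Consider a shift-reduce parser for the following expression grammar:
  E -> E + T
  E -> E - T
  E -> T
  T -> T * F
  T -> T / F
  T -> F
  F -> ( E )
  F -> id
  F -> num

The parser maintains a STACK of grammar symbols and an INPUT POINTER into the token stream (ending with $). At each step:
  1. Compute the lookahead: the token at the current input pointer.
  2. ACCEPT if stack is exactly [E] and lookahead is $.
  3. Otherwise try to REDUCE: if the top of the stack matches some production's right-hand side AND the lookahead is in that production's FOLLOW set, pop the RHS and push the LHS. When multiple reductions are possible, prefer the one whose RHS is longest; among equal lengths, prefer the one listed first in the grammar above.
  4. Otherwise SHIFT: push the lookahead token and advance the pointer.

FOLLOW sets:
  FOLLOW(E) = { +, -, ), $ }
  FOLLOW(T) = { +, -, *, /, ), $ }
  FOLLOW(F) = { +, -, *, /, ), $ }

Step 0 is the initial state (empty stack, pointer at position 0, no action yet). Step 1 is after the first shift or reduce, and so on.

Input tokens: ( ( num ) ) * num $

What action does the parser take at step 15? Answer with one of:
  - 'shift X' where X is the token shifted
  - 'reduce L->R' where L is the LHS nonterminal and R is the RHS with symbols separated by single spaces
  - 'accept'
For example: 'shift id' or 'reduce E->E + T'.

Step 1: shift (. Stack=[(] ptr=1 lookahead=( remaining=[( num ) ) * num $]
Step 2: shift (. Stack=[( (] ptr=2 lookahead=num remaining=[num ) ) * num $]
Step 3: shift num. Stack=[( ( num] ptr=3 lookahead=) remaining=[) ) * num $]
Step 4: reduce F->num. Stack=[( ( F] ptr=3 lookahead=) remaining=[) ) * num $]
Step 5: reduce T->F. Stack=[( ( T] ptr=3 lookahead=) remaining=[) ) * num $]
Step 6: reduce E->T. Stack=[( ( E] ptr=3 lookahead=) remaining=[) ) * num $]
Step 7: shift ). Stack=[( ( E )] ptr=4 lookahead=) remaining=[) * num $]
Step 8: reduce F->( E ). Stack=[( F] ptr=4 lookahead=) remaining=[) * num $]
Step 9: reduce T->F. Stack=[( T] ptr=4 lookahead=) remaining=[) * num $]
Step 10: reduce E->T. Stack=[( E] ptr=4 lookahead=) remaining=[) * num $]
Step 11: shift ). Stack=[( E )] ptr=5 lookahead=* remaining=[* num $]
Step 12: reduce F->( E ). Stack=[F] ptr=5 lookahead=* remaining=[* num $]
Step 13: reduce T->F. Stack=[T] ptr=5 lookahead=* remaining=[* num $]
Step 14: shift *. Stack=[T *] ptr=6 lookahead=num remaining=[num $]
Step 15: shift num. Stack=[T * num] ptr=7 lookahead=$ remaining=[$]

Answer: shift num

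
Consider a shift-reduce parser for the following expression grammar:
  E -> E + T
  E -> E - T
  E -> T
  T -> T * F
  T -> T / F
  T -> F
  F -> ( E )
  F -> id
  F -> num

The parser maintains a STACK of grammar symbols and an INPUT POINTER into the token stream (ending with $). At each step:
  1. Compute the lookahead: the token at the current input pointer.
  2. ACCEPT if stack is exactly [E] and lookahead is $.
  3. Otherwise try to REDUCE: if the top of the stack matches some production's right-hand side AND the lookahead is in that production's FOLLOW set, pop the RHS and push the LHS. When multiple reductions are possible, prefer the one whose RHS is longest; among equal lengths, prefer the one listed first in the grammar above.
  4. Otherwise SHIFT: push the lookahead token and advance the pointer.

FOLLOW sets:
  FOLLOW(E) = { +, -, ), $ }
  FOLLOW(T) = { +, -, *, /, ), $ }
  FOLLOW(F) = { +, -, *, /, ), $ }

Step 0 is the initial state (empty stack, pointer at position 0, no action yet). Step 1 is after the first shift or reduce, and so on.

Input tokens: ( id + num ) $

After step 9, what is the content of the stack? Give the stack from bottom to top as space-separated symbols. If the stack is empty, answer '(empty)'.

Step 1: shift (. Stack=[(] ptr=1 lookahead=id remaining=[id + num ) $]
Step 2: shift id. Stack=[( id] ptr=2 lookahead=+ remaining=[+ num ) $]
Step 3: reduce F->id. Stack=[( F] ptr=2 lookahead=+ remaining=[+ num ) $]
Step 4: reduce T->F. Stack=[( T] ptr=2 lookahead=+ remaining=[+ num ) $]
Step 5: reduce E->T. Stack=[( E] ptr=2 lookahead=+ remaining=[+ num ) $]
Step 6: shift +. Stack=[( E +] ptr=3 lookahead=num remaining=[num ) $]
Step 7: shift num. Stack=[( E + num] ptr=4 lookahead=) remaining=[) $]
Step 8: reduce F->num. Stack=[( E + F] ptr=4 lookahead=) remaining=[) $]
Step 9: reduce T->F. Stack=[( E + T] ptr=4 lookahead=) remaining=[) $]

Answer: ( E + T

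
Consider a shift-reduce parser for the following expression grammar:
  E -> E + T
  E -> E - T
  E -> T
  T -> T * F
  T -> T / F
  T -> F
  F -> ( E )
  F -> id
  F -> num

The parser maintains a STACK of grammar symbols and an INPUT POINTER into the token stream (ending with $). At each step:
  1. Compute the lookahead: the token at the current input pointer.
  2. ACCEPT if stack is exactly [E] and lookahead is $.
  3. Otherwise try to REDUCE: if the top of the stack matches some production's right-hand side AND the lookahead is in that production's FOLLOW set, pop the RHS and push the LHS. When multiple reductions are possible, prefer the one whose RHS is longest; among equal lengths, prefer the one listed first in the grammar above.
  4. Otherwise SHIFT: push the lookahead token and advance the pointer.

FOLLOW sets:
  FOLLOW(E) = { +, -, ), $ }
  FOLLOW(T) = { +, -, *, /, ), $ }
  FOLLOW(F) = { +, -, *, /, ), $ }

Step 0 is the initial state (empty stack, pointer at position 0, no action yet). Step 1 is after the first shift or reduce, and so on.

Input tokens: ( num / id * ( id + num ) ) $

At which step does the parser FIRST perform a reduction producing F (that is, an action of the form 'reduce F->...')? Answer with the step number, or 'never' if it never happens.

Step 1: shift (. Stack=[(] ptr=1 lookahead=num remaining=[num / id * ( id + num ) ) $]
Step 2: shift num. Stack=[( num] ptr=2 lookahead=/ remaining=[/ id * ( id + num ) ) $]
Step 3: reduce F->num. Stack=[( F] ptr=2 lookahead=/ remaining=[/ id * ( id + num ) ) $]

Answer: 3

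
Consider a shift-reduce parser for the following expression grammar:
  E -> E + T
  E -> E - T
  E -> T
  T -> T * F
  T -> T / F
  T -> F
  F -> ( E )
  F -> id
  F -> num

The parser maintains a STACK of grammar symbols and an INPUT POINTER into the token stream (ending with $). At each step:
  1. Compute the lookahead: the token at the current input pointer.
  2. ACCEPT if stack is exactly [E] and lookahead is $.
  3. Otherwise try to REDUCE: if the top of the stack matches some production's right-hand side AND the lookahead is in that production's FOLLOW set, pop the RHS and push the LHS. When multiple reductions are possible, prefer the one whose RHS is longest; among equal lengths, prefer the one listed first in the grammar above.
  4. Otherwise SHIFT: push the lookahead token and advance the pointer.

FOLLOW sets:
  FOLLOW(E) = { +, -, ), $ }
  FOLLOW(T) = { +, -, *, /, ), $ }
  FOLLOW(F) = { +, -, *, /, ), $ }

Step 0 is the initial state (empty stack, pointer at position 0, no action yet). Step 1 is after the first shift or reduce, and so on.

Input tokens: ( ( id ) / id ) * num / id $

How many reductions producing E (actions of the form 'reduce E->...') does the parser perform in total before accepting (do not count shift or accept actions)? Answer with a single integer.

Answer: 3

Derivation:
Step 1: shift (. Stack=[(] ptr=1 lookahead=( remaining=[( id ) / id ) * num / id $]
Step 2: shift (. Stack=[( (] ptr=2 lookahead=id remaining=[id ) / id ) * num / id $]
Step 3: shift id. Stack=[( ( id] ptr=3 lookahead=) remaining=[) / id ) * num / id $]
Step 4: reduce F->id. Stack=[( ( F] ptr=3 lookahead=) remaining=[) / id ) * num / id $]
Step 5: reduce T->F. Stack=[( ( T] ptr=3 lookahead=) remaining=[) / id ) * num / id $]
Step 6: reduce E->T. Stack=[( ( E] ptr=3 lookahead=) remaining=[) / id ) * num / id $]
Step 7: shift ). Stack=[( ( E )] ptr=4 lookahead=/ remaining=[/ id ) * num / id $]
Step 8: reduce F->( E ). Stack=[( F] ptr=4 lookahead=/ remaining=[/ id ) * num / id $]
Step 9: reduce T->F. Stack=[( T] ptr=4 lookahead=/ remaining=[/ id ) * num / id $]
Step 10: shift /. Stack=[( T /] ptr=5 lookahead=id remaining=[id ) * num / id $]
Step 11: shift id. Stack=[( T / id] ptr=6 lookahead=) remaining=[) * num / id $]
Step 12: reduce F->id. Stack=[( T / F] ptr=6 lookahead=) remaining=[) * num / id $]
Step 13: reduce T->T / F. Stack=[( T] ptr=6 lookahead=) remaining=[) * num / id $]
Step 14: reduce E->T. Stack=[( E] ptr=6 lookahead=) remaining=[) * num / id $]
Step 15: shift ). Stack=[( E )] ptr=7 lookahead=* remaining=[* num / id $]
Step 16: reduce F->( E ). Stack=[F] ptr=7 lookahead=* remaining=[* num / id $]
Step 17: reduce T->F. Stack=[T] ptr=7 lookahead=* remaining=[* num / id $]
Step 18: shift *. Stack=[T *] ptr=8 lookahead=num remaining=[num / id $]
Step 19: shift num. Stack=[T * num] ptr=9 lookahead=/ remaining=[/ id $]
Step 20: reduce F->num. Stack=[T * F] ptr=9 lookahead=/ remaining=[/ id $]
Step 21: reduce T->T * F. Stack=[T] ptr=9 lookahead=/ remaining=[/ id $]
Step 22: shift /. Stack=[T /] ptr=10 lookahead=id remaining=[id $]
Step 23: shift id. Stack=[T / id] ptr=11 lookahead=$ remaining=[$]
Step 24: reduce F->id. Stack=[T / F] ptr=11 lookahead=$ remaining=[$]
Step 25: reduce T->T / F. Stack=[T] ptr=11 lookahead=$ remaining=[$]
Step 26: reduce E->T. Stack=[E] ptr=11 lookahead=$ remaining=[$]
Step 27: accept. Stack=[E] ptr=11 lookahead=$ remaining=[$]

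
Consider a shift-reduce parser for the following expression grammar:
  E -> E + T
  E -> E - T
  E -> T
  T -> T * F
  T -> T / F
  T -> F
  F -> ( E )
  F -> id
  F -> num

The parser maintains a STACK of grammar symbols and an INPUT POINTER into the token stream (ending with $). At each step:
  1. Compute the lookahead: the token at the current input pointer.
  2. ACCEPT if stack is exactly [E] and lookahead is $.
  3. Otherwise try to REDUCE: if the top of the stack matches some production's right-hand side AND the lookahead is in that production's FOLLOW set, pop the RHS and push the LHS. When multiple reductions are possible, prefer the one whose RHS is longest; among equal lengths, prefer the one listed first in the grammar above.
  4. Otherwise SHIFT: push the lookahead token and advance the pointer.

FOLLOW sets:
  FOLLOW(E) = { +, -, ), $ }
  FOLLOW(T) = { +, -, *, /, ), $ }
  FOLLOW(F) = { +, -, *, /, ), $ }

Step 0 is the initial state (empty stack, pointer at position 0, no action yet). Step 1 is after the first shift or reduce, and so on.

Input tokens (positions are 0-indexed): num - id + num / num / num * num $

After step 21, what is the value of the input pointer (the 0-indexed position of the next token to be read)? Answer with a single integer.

Step 1: shift num. Stack=[num] ptr=1 lookahead=- remaining=[- id + num / num / num * num $]
Step 2: reduce F->num. Stack=[F] ptr=1 lookahead=- remaining=[- id + num / num / num * num $]
Step 3: reduce T->F. Stack=[T] ptr=1 lookahead=- remaining=[- id + num / num / num * num $]
Step 4: reduce E->T. Stack=[E] ptr=1 lookahead=- remaining=[- id + num / num / num * num $]
Step 5: shift -. Stack=[E -] ptr=2 lookahead=id remaining=[id + num / num / num * num $]
Step 6: shift id. Stack=[E - id] ptr=3 lookahead=+ remaining=[+ num / num / num * num $]
Step 7: reduce F->id. Stack=[E - F] ptr=3 lookahead=+ remaining=[+ num / num / num * num $]
Step 8: reduce T->F. Stack=[E - T] ptr=3 lookahead=+ remaining=[+ num / num / num * num $]
Step 9: reduce E->E - T. Stack=[E] ptr=3 lookahead=+ remaining=[+ num / num / num * num $]
Step 10: shift +. Stack=[E +] ptr=4 lookahead=num remaining=[num / num / num * num $]
Step 11: shift num. Stack=[E + num] ptr=5 lookahead=/ remaining=[/ num / num * num $]
Step 12: reduce F->num. Stack=[E + F] ptr=5 lookahead=/ remaining=[/ num / num * num $]
Step 13: reduce T->F. Stack=[E + T] ptr=5 lookahead=/ remaining=[/ num / num * num $]
Step 14: shift /. Stack=[E + T /] ptr=6 lookahead=num remaining=[num / num * num $]
Step 15: shift num. Stack=[E + T / num] ptr=7 lookahead=/ remaining=[/ num * num $]
Step 16: reduce F->num. Stack=[E + T / F] ptr=7 lookahead=/ remaining=[/ num * num $]
Step 17: reduce T->T / F. Stack=[E + T] ptr=7 lookahead=/ remaining=[/ num * num $]
Step 18: shift /. Stack=[E + T /] ptr=8 lookahead=num remaining=[num * num $]
Step 19: shift num. Stack=[E + T / num] ptr=9 lookahead=* remaining=[* num $]
Step 20: reduce F->num. Stack=[E + T / F] ptr=9 lookahead=* remaining=[* num $]
Step 21: reduce T->T / F. Stack=[E + T] ptr=9 lookahead=* remaining=[* num $]

Answer: 9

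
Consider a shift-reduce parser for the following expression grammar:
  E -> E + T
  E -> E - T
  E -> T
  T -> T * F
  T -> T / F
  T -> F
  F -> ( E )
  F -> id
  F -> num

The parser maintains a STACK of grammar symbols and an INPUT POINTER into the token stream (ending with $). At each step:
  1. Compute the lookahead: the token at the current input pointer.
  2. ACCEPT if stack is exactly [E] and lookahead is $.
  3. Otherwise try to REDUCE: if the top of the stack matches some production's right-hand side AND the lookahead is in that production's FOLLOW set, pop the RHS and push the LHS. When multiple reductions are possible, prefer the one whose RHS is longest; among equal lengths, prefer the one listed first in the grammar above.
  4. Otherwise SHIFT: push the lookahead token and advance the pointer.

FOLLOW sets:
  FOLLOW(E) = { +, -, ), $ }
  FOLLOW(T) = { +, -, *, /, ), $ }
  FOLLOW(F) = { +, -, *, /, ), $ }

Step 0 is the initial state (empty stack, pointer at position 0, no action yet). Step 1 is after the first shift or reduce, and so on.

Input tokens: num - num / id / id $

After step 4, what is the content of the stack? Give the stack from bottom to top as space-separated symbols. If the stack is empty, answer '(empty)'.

Step 1: shift num. Stack=[num] ptr=1 lookahead=- remaining=[- num / id / id $]
Step 2: reduce F->num. Stack=[F] ptr=1 lookahead=- remaining=[- num / id / id $]
Step 3: reduce T->F. Stack=[T] ptr=1 lookahead=- remaining=[- num / id / id $]
Step 4: reduce E->T. Stack=[E] ptr=1 lookahead=- remaining=[- num / id / id $]

Answer: E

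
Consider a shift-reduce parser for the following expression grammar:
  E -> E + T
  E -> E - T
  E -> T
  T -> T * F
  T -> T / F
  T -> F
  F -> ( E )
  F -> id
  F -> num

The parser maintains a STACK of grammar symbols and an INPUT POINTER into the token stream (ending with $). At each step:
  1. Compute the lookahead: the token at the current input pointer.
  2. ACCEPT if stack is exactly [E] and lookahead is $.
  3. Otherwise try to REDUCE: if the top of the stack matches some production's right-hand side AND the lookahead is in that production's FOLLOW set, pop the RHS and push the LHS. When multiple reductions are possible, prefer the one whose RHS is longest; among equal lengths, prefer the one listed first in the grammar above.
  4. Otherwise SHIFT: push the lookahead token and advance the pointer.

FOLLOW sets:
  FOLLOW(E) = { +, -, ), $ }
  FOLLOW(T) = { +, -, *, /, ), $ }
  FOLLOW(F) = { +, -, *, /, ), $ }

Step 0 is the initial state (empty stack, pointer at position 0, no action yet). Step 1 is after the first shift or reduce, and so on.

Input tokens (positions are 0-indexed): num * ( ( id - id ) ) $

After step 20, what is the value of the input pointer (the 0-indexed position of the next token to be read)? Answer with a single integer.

Step 1: shift num. Stack=[num] ptr=1 lookahead=* remaining=[* ( ( id - id ) ) $]
Step 2: reduce F->num. Stack=[F] ptr=1 lookahead=* remaining=[* ( ( id - id ) ) $]
Step 3: reduce T->F. Stack=[T] ptr=1 lookahead=* remaining=[* ( ( id - id ) ) $]
Step 4: shift *. Stack=[T *] ptr=2 lookahead=( remaining=[( ( id - id ) ) $]
Step 5: shift (. Stack=[T * (] ptr=3 lookahead=( remaining=[( id - id ) ) $]
Step 6: shift (. Stack=[T * ( (] ptr=4 lookahead=id remaining=[id - id ) ) $]
Step 7: shift id. Stack=[T * ( ( id] ptr=5 lookahead=- remaining=[- id ) ) $]
Step 8: reduce F->id. Stack=[T * ( ( F] ptr=5 lookahead=- remaining=[- id ) ) $]
Step 9: reduce T->F. Stack=[T * ( ( T] ptr=5 lookahead=- remaining=[- id ) ) $]
Step 10: reduce E->T. Stack=[T * ( ( E] ptr=5 lookahead=- remaining=[- id ) ) $]
Step 11: shift -. Stack=[T * ( ( E -] ptr=6 lookahead=id remaining=[id ) ) $]
Step 12: shift id. Stack=[T * ( ( E - id] ptr=7 lookahead=) remaining=[) ) $]
Step 13: reduce F->id. Stack=[T * ( ( E - F] ptr=7 lookahead=) remaining=[) ) $]
Step 14: reduce T->F. Stack=[T * ( ( E - T] ptr=7 lookahead=) remaining=[) ) $]
Step 15: reduce E->E - T. Stack=[T * ( ( E] ptr=7 lookahead=) remaining=[) ) $]
Step 16: shift ). Stack=[T * ( ( E )] ptr=8 lookahead=) remaining=[) $]
Step 17: reduce F->( E ). Stack=[T * ( F] ptr=8 lookahead=) remaining=[) $]
Step 18: reduce T->F. Stack=[T * ( T] ptr=8 lookahead=) remaining=[) $]
Step 19: reduce E->T. Stack=[T * ( E] ptr=8 lookahead=) remaining=[) $]
Step 20: shift ). Stack=[T * ( E )] ptr=9 lookahead=$ remaining=[$]

Answer: 9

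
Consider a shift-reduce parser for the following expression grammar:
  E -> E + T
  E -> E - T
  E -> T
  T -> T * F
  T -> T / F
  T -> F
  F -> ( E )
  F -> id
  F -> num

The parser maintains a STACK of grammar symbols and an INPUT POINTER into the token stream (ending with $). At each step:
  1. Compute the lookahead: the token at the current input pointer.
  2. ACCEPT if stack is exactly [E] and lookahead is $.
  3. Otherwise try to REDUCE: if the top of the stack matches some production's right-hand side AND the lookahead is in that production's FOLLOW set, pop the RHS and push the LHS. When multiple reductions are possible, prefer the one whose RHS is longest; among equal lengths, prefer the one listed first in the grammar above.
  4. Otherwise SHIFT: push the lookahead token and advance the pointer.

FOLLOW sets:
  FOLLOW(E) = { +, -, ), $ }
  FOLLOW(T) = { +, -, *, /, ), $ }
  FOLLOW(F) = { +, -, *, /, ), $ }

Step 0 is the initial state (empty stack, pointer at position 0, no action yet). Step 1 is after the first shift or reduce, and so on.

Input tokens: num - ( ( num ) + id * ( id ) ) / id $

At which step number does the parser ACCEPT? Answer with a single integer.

Answer: 38

Derivation:
Step 1: shift num. Stack=[num] ptr=1 lookahead=- remaining=[- ( ( num ) + id * ( id ) ) / id $]
Step 2: reduce F->num. Stack=[F] ptr=1 lookahead=- remaining=[- ( ( num ) + id * ( id ) ) / id $]
Step 3: reduce T->F. Stack=[T] ptr=1 lookahead=- remaining=[- ( ( num ) + id * ( id ) ) / id $]
Step 4: reduce E->T. Stack=[E] ptr=1 lookahead=- remaining=[- ( ( num ) + id * ( id ) ) / id $]
Step 5: shift -. Stack=[E -] ptr=2 lookahead=( remaining=[( ( num ) + id * ( id ) ) / id $]
Step 6: shift (. Stack=[E - (] ptr=3 lookahead=( remaining=[( num ) + id * ( id ) ) / id $]
Step 7: shift (. Stack=[E - ( (] ptr=4 lookahead=num remaining=[num ) + id * ( id ) ) / id $]
Step 8: shift num. Stack=[E - ( ( num] ptr=5 lookahead=) remaining=[) + id * ( id ) ) / id $]
Step 9: reduce F->num. Stack=[E - ( ( F] ptr=5 lookahead=) remaining=[) + id * ( id ) ) / id $]
Step 10: reduce T->F. Stack=[E - ( ( T] ptr=5 lookahead=) remaining=[) + id * ( id ) ) / id $]
Step 11: reduce E->T. Stack=[E - ( ( E] ptr=5 lookahead=) remaining=[) + id * ( id ) ) / id $]
Step 12: shift ). Stack=[E - ( ( E )] ptr=6 lookahead=+ remaining=[+ id * ( id ) ) / id $]
Step 13: reduce F->( E ). Stack=[E - ( F] ptr=6 lookahead=+ remaining=[+ id * ( id ) ) / id $]
Step 14: reduce T->F. Stack=[E - ( T] ptr=6 lookahead=+ remaining=[+ id * ( id ) ) / id $]
Step 15: reduce E->T. Stack=[E - ( E] ptr=6 lookahead=+ remaining=[+ id * ( id ) ) / id $]
Step 16: shift +. Stack=[E - ( E +] ptr=7 lookahead=id remaining=[id * ( id ) ) / id $]
Step 17: shift id. Stack=[E - ( E + id] ptr=8 lookahead=* remaining=[* ( id ) ) / id $]
Step 18: reduce F->id. Stack=[E - ( E + F] ptr=8 lookahead=* remaining=[* ( id ) ) / id $]
Step 19: reduce T->F. Stack=[E - ( E + T] ptr=8 lookahead=* remaining=[* ( id ) ) / id $]
Step 20: shift *. Stack=[E - ( E + T *] ptr=9 lookahead=( remaining=[( id ) ) / id $]
Step 21: shift (. Stack=[E - ( E + T * (] ptr=10 lookahead=id remaining=[id ) ) / id $]
Step 22: shift id. Stack=[E - ( E + T * ( id] ptr=11 lookahead=) remaining=[) ) / id $]
Step 23: reduce F->id. Stack=[E - ( E + T * ( F] ptr=11 lookahead=) remaining=[) ) / id $]
Step 24: reduce T->F. Stack=[E - ( E + T * ( T] ptr=11 lookahead=) remaining=[) ) / id $]
Step 25: reduce E->T. Stack=[E - ( E + T * ( E] ptr=11 lookahead=) remaining=[) ) / id $]
Step 26: shift ). Stack=[E - ( E + T * ( E )] ptr=12 lookahead=) remaining=[) / id $]
Step 27: reduce F->( E ). Stack=[E - ( E + T * F] ptr=12 lookahead=) remaining=[) / id $]
Step 28: reduce T->T * F. Stack=[E - ( E + T] ptr=12 lookahead=) remaining=[) / id $]
Step 29: reduce E->E + T. Stack=[E - ( E] ptr=12 lookahead=) remaining=[) / id $]
Step 30: shift ). Stack=[E - ( E )] ptr=13 lookahead=/ remaining=[/ id $]
Step 31: reduce F->( E ). Stack=[E - F] ptr=13 lookahead=/ remaining=[/ id $]
Step 32: reduce T->F. Stack=[E - T] ptr=13 lookahead=/ remaining=[/ id $]
Step 33: shift /. Stack=[E - T /] ptr=14 lookahead=id remaining=[id $]
Step 34: shift id. Stack=[E - T / id] ptr=15 lookahead=$ remaining=[$]
Step 35: reduce F->id. Stack=[E - T / F] ptr=15 lookahead=$ remaining=[$]
Step 36: reduce T->T / F. Stack=[E - T] ptr=15 lookahead=$ remaining=[$]
Step 37: reduce E->E - T. Stack=[E] ptr=15 lookahead=$ remaining=[$]
Step 38: accept. Stack=[E] ptr=15 lookahead=$ remaining=[$]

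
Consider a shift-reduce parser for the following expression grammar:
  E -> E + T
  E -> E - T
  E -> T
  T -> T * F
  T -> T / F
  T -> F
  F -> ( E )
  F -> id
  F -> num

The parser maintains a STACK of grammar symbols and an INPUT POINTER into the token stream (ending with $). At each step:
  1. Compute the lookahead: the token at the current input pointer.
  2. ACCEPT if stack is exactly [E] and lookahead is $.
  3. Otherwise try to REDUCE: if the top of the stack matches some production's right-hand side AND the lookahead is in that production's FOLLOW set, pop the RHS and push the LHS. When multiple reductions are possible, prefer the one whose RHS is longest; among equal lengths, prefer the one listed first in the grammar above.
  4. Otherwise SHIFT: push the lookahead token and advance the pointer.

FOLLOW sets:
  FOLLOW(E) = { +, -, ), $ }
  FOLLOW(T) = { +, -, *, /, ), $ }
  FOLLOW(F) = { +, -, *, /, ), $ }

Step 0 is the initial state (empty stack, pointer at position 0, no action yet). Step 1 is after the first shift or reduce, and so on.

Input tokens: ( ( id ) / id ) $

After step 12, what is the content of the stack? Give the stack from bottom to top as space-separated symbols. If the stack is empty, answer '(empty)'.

Step 1: shift (. Stack=[(] ptr=1 lookahead=( remaining=[( id ) / id ) $]
Step 2: shift (. Stack=[( (] ptr=2 lookahead=id remaining=[id ) / id ) $]
Step 3: shift id. Stack=[( ( id] ptr=3 lookahead=) remaining=[) / id ) $]
Step 4: reduce F->id. Stack=[( ( F] ptr=3 lookahead=) remaining=[) / id ) $]
Step 5: reduce T->F. Stack=[( ( T] ptr=3 lookahead=) remaining=[) / id ) $]
Step 6: reduce E->T. Stack=[( ( E] ptr=3 lookahead=) remaining=[) / id ) $]
Step 7: shift ). Stack=[( ( E )] ptr=4 lookahead=/ remaining=[/ id ) $]
Step 8: reduce F->( E ). Stack=[( F] ptr=4 lookahead=/ remaining=[/ id ) $]
Step 9: reduce T->F. Stack=[( T] ptr=4 lookahead=/ remaining=[/ id ) $]
Step 10: shift /. Stack=[( T /] ptr=5 lookahead=id remaining=[id ) $]
Step 11: shift id. Stack=[( T / id] ptr=6 lookahead=) remaining=[) $]
Step 12: reduce F->id. Stack=[( T / F] ptr=6 lookahead=) remaining=[) $]

Answer: ( T / F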